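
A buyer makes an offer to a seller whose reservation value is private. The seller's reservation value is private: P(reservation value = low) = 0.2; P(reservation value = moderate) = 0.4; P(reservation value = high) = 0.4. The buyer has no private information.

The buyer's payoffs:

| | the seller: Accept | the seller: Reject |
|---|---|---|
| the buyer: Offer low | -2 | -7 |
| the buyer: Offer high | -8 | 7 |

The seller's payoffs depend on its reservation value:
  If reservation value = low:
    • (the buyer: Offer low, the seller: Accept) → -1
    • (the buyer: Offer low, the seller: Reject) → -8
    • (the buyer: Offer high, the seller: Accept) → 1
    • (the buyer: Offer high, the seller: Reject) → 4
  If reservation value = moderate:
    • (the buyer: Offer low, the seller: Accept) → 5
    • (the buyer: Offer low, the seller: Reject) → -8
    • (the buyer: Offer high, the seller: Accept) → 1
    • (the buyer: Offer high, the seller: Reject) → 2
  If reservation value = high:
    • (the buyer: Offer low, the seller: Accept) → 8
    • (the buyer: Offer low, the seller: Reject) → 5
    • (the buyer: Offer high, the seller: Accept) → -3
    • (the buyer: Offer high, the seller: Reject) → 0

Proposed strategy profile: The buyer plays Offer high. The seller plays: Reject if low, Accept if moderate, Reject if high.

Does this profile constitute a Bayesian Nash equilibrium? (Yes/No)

No

A profile is a BNE iff every type of every player is best-responding given beliefs about the other side.
The buyer plays Offer high: E[Offer high] = 0.2·(7) + 0.4·(-8) + 0.4·(7) = 1; E[Offer low] = -5. Best-responding. ✓
The seller (reservation value low), facing Offer high: Accept gives 1, Reject gives 4. Proposed Reject is best. ✓
The seller (reservation value moderate), facing Offer high: Accept gives 1, Reject gives 2. Proposed Accept is not best — profitable deviation exists. ✗
The seller (reservation value high), facing Offer high: Accept gives -3, Reject gives 0. Proposed Reject is best. ✓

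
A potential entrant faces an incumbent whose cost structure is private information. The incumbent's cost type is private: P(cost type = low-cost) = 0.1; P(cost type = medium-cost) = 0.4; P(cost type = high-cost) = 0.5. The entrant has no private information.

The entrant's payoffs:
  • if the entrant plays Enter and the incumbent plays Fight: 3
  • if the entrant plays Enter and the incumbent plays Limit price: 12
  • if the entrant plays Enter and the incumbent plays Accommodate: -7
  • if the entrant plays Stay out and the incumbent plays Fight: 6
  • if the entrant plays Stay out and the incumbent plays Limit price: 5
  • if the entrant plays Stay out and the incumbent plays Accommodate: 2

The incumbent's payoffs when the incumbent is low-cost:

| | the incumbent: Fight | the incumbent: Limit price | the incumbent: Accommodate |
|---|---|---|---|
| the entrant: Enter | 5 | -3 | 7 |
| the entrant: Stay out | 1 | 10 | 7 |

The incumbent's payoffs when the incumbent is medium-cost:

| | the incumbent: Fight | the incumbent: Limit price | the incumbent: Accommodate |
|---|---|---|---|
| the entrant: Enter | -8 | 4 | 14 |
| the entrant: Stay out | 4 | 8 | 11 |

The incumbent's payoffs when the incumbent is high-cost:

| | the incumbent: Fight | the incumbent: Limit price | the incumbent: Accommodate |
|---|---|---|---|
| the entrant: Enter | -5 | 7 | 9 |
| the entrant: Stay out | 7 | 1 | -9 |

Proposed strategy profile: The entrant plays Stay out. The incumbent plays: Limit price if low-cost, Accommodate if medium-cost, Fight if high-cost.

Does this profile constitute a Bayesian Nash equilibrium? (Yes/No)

The entrant plays Stay out: E[Stay out] = 0.1·(5) + 0.4·(2) + 0.5·(6) = 4.3; E[Enter] = -0.1. Best-responding. ✓
The incumbent (cost type low-cost), facing Stay out: Fight gives 1, Limit price gives 10, Accommodate gives 7. Proposed Limit price is best. ✓
The incumbent (cost type medium-cost), facing Stay out: Fight gives 4, Limit price gives 8, Accommodate gives 11. Proposed Accommodate is best. ✓
The incumbent (cost type high-cost), facing Stay out: Fight gives 7, Limit price gives 1, Accommodate gives -9. Proposed Fight is best. ✓

Yes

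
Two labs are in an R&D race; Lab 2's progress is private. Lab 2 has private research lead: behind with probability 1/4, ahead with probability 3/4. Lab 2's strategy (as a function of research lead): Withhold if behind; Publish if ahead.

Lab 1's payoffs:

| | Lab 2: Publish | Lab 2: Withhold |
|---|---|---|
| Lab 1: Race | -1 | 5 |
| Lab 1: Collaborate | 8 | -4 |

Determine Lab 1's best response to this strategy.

E[Race] = 1/4·(5) + 3/4·(-1) = 1/2
E[Collaborate] = 1/4·(-4) + 3/4·(8) = 5
Best response: Collaborate (5 is the largest).

Collaborate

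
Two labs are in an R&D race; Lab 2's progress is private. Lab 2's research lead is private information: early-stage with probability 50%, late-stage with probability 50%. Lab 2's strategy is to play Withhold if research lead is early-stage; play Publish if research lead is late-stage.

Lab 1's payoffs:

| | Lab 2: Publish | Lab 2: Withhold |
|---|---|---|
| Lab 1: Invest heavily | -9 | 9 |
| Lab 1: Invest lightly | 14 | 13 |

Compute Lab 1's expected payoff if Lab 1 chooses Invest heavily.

E[Invest heavily] = 0.5·9 + 0.5·(-9) = 4.5 + (-4.5) = 0

0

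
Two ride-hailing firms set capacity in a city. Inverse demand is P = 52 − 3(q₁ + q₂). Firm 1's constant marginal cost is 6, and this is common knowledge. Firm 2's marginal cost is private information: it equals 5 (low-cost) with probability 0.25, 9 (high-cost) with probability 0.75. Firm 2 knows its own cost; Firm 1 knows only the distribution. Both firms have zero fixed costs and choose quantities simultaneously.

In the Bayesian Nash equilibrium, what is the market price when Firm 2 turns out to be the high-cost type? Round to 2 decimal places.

22.50

Type-c best response for Firm 2: q₂(c) = (52 − c)/6 − q₁/2.
Firm 1 maximizes expected profit; its first-order condition is 52 − 6q₁ − 3E[q₂] − 6 = 0.
Substituting E[q₂] and solving: E[c₂] = 8, so q₁ = (52 − 2·6 + 8)/9 = 5.33333.
q₂(high-cost) = 4.5, so P = 52 − 3·(5.33333 + 4.5) = 22.5.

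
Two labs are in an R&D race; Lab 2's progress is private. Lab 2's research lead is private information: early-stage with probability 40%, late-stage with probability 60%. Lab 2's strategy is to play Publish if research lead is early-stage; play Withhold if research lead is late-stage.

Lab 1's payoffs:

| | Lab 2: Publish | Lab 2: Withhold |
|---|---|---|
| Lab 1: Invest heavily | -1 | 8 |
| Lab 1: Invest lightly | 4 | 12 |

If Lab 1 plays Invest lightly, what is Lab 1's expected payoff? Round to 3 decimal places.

E[Invest lightly] = 0.4·4 + 0.6·12 = 1.6 + 7.2 = 8.8

8.800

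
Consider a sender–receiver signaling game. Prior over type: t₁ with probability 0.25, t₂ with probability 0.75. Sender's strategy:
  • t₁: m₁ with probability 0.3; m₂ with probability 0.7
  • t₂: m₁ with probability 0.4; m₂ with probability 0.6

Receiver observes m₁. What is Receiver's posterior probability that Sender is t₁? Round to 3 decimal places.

0.200

P(m₁) = 0.25·0.3 + 0.75·0.4 = 0.375
P(t₁ | m₁) = (0.25·0.3) / 0.375 = 0.075 / 0.375 = 0.2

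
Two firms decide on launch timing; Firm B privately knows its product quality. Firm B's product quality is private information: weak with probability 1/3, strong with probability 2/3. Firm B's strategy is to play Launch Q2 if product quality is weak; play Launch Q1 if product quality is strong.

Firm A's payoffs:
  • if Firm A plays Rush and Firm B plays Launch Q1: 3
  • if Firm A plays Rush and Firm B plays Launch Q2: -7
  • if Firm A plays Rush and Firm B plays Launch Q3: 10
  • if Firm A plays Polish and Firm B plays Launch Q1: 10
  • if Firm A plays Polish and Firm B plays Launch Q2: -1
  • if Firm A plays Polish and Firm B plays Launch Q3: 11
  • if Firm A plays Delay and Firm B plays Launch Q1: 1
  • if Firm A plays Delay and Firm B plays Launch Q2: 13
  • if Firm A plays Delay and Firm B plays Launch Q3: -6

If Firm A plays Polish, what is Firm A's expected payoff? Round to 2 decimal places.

6.33

E[Polish] = 1/3·(-1) + 2/3·10 = (-1/3) + 20/3 = 19/3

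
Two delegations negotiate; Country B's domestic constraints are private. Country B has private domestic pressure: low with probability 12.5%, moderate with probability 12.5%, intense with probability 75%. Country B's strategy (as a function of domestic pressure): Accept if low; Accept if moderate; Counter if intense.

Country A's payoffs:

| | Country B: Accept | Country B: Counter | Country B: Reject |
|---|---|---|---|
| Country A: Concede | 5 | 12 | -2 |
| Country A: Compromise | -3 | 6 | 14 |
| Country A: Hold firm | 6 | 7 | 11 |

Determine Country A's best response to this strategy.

Concede

E[Concede] = 0.125·(5) + 0.125·(5) + 0.75·(12) = 10.25
E[Compromise] = 0.125·(-3) + 0.125·(-3) + 0.75·(6) = 3.75
E[Hold firm] = 0.125·(6) + 0.125·(6) + 0.75·(7) = 6.75
Best response: Concede (10.25 is the largest).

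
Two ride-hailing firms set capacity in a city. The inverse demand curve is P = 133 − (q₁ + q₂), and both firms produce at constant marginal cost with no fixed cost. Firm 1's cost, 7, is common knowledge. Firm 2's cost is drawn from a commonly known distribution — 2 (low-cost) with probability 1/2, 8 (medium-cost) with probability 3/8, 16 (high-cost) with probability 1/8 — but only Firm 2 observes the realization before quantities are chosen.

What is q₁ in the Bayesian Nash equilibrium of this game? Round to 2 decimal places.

Type-c best response for Firm 2: q₂(c) = (133 − c)/2 − q₁/2.
Firm 1 maximizes expected profit; its first-order condition is 133 − 2q₁ − E[q₂] − 7 = 0.
Substituting E[q₂] and solving: E[c₂] = 6, so q₁ = (133 − 2·7 + 6)/3 = 41.6667.

41.67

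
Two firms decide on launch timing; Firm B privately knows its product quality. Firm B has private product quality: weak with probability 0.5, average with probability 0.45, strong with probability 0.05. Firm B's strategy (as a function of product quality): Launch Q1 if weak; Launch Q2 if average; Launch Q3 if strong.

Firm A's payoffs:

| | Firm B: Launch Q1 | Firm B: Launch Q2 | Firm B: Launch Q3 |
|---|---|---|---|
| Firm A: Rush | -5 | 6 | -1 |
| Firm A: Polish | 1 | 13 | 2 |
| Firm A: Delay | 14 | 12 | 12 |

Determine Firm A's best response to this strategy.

Compute Firm A's expected payoff for each action, taking the expectation over Firm B's type.
E[Rush] = 0.5·(-5) + 0.45·(6) + 0.05·(-1) = 0.15
E[Polish] = 0.5·(1) + 0.45·(13) + 0.05·(2) = 6.45
E[Delay] = 0.5·(14) + 0.45·(12) + 0.05·(12) = 13
Best response: Delay (13 is the largest).

Delay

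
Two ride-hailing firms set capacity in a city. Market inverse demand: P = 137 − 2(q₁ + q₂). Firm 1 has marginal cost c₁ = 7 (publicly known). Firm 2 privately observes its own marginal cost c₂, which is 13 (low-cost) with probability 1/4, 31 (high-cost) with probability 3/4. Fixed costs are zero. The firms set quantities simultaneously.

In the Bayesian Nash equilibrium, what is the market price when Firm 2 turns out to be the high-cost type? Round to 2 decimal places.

59.08

Type-c best response for Firm 2: q₂(c) = (137 − c)/4 − q₁/2.
Firm 1 maximizes expected profit; its first-order condition is 137 − 4q₁ − 2E[q₂] − 7 = 0.
Substituting E[q₂] and solving: E[c₂] = 26.5, so q₁ = (137 − 2·7 + 26.5)/6 = 24.9167.
q₂(high-cost) = 14.0417, so P = 137 − 2·(24.9167 + 14.0417) = 59.0833.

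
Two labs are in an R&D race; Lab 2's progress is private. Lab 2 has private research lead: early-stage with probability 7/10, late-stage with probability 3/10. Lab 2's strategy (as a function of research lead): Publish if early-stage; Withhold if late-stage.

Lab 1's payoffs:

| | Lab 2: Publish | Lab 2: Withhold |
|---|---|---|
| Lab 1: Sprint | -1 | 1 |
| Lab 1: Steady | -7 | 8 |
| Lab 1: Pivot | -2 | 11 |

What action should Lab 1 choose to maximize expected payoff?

Pivot

E[Sprint] = 7/10·(-1) + 3/10·(1) = -2/5
E[Steady] = 7/10·(-7) + 3/10·(8) = -5/2
E[Pivot] = 7/10·(-2) + 3/10·(11) = 19/10
Best response: Pivot (19/10 is the largest).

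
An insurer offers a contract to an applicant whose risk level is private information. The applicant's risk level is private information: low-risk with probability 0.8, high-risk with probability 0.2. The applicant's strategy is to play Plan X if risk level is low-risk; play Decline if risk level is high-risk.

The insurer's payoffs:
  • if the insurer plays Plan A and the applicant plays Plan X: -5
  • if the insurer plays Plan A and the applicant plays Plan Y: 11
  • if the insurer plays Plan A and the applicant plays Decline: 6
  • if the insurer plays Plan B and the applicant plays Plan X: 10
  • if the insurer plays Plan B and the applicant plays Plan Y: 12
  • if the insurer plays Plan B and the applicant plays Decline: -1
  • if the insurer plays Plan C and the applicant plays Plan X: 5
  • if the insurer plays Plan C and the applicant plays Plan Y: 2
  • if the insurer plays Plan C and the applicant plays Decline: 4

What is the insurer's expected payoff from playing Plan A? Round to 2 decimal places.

-2.80

E[Plan A] = 0.8·(-5) + 0.2·6 = (-4) + 1.2 = -2.8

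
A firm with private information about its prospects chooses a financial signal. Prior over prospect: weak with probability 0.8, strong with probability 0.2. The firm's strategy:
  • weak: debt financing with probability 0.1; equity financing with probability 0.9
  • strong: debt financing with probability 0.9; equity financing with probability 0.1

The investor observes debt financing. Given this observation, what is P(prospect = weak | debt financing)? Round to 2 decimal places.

0.31

Apply Bayes' rule using the sender's strategy as the likelihood.
P(debt financing) = 0.8·0.1 + 0.2·0.9 = 0.26
P(weak | debt financing) = (0.8·0.1) / 0.26 = 0.08 / 0.26 = 0.307692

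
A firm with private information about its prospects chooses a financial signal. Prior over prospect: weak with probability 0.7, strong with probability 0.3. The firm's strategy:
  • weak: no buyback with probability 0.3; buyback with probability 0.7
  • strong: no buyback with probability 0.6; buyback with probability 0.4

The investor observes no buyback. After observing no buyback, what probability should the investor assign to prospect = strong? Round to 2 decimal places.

0.46

Apply Bayes' rule using the sender's strategy as the likelihood.
P(no buyback) = 0.7·0.3 + 0.3·0.6 = 0.39
P(strong | no buyback) = (0.3·0.6) / 0.39 = 0.18 / 0.39 = 0.461538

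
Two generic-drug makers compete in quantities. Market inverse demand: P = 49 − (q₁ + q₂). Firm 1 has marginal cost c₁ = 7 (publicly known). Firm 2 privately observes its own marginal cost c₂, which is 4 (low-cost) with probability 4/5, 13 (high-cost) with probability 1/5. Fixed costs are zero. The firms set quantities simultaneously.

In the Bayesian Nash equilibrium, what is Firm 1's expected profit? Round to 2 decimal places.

184.96

Firm 2 with cost c maximizes (49 − (q₁+q₂) − c)·q₂, giving q₂(c) = (49 − c − q₁)/2.
E[c₂] = 4/5·4 + 1/5·13 = 5.8
Firm 1's FOC against E[q₂] yields q₁ = (49 − 2·7 + E[c₂])/3 = (49 − 14 + 5.8)/3 = 13.6.
E[P] = 49 − (q₁ + E[q₂]) = 20.6; Firm 1's expected profit = (E[P] − 7)·q₁ = (20.6 − 7)·13.6 = 184.96.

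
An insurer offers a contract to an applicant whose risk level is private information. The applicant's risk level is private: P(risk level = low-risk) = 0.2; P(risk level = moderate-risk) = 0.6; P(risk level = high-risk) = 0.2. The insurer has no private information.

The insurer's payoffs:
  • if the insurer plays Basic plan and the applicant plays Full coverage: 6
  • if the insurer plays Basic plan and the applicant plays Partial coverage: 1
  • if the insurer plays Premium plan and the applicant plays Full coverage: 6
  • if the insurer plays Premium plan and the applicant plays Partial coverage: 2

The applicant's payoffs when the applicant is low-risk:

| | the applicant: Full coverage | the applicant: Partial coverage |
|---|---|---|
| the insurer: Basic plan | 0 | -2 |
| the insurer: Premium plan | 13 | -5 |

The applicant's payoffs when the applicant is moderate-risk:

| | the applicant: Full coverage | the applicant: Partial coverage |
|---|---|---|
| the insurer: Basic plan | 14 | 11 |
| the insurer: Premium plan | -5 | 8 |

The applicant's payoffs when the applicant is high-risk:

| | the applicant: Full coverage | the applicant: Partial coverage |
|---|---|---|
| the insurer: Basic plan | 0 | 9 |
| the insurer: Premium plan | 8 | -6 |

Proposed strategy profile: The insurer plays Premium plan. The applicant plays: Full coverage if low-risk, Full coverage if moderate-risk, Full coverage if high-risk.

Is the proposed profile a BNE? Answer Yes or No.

The insurer plays Premium plan: E[Premium plan] = 0.2·(6) + 0.6·(6) + 0.2·(6) = 6; E[Basic plan] = 6. Best-responding. ✓
The applicant (risk level low-risk), facing Premium plan: Full coverage gives 13, Partial coverage gives -5. Proposed Full coverage is best. ✓
The applicant (risk level moderate-risk), facing Premium plan: Full coverage gives -5, Partial coverage gives 8. Proposed Full coverage is not best — profitable deviation exists. ✗
The applicant (risk level high-risk), facing Premium plan: Full coverage gives 8, Partial coverage gives -6. Proposed Full coverage is best. ✓

No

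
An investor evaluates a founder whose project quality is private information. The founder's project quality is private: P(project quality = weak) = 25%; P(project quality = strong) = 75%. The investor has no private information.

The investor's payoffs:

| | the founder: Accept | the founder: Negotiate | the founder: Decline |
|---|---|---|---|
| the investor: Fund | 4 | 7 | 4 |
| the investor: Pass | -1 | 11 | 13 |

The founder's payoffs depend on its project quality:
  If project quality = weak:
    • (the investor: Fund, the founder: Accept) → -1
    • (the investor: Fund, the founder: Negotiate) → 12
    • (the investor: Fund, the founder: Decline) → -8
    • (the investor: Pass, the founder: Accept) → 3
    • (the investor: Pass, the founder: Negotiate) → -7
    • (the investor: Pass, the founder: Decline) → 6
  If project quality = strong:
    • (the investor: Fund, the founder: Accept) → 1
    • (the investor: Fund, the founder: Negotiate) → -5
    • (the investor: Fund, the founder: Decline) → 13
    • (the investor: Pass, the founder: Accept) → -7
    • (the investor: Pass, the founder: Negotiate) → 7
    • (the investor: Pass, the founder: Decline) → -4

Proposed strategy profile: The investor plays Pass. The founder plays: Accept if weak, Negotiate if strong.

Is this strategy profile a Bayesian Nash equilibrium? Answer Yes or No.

The investor plays Pass: E[Pass] = 0.25·(-1) + 0.75·(11) = 8; E[Fund] = 6.25. Best-responding. ✓
The founder (project quality weak), facing Pass: Accept gives 3, Negotiate gives -7, Decline gives 6. Proposed Accept is not best — profitable deviation exists. ✗
The founder (project quality strong), facing Pass: Accept gives -7, Negotiate gives 7, Decline gives -4. Proposed Negotiate is best. ✓

No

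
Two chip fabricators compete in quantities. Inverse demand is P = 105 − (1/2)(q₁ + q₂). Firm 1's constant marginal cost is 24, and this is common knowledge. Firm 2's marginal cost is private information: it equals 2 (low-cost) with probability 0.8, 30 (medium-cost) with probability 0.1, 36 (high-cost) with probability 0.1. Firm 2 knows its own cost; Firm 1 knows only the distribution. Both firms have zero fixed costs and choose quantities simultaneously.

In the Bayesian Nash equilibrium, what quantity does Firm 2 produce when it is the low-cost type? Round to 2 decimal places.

Each type of Firm 2 best-responds to q₁; Firm 1 best-responds to the expected q₂ over Firm 2's types.
Firm 2 with cost c maximizes (105 − (1/2)(q₁+q₂) − c)·q₂, giving q₂(c) = (105 − c − (1/2)q₁).
E[c₂] = 0.8·2 + 0.1·30 + 0.1·36 = 8.2
Firm 1's FOC against E[q₂] yields q₁ = (105 − 2·24 + E[c₂])/(3/2) = (105 − 48 + 8.2)/(3/2) = 43.4667.
q₂(low-cost) = (105 − 2 − (1/2)·43.4667) = 81.2667.

81.27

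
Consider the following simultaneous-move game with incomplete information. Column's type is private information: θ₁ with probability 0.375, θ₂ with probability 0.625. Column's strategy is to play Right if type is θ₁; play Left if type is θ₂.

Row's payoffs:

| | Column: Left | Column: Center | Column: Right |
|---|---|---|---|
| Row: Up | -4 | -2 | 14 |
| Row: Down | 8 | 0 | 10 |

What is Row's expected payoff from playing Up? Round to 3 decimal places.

Take the expectation over Column's type, weighting each type's action by its prior probability.
E[Up] = 0.375·14 + 0.625·(-4) = 5.25 + (-2.5) = 2.75

2.750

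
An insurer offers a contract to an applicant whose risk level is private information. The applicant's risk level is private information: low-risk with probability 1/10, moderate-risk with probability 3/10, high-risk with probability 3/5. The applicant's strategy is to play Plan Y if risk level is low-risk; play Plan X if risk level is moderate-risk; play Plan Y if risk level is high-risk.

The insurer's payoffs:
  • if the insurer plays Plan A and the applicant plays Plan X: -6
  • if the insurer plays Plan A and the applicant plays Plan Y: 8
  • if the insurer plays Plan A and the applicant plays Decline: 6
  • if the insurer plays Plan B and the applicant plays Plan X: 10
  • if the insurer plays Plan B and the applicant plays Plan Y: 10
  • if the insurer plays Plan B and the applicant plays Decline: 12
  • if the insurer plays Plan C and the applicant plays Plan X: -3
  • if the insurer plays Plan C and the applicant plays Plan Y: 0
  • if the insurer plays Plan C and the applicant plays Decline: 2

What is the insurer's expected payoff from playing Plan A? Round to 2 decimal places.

3.80

Take the expectation over the applicant's risk level, weighting each type's action by its prior probability.
E[Plan A] = 1/10·8 + 3/10·(-6) + 3/5·8 = 4/5 + (-9/5) + 24/5 = 19/5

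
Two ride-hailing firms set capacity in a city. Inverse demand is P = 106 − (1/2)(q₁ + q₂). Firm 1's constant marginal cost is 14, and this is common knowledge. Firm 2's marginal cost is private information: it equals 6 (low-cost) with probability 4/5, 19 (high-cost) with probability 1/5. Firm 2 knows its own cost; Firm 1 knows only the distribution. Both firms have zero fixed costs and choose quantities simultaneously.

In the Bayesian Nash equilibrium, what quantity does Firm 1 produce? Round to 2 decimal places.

Type-c best response for Firm 2: q₂(c) = (106 − c) − q₁/2.
Firm 1 maximizes expected profit; its first-order condition is 106 − q₁ − (1/2)E[q₂] − 14 = 0.
Substituting E[q₂] and solving: E[c₂] = 8.6, so q₁ = (106 − 2·14 + 8.6)/(3/2) = 57.7333.

57.73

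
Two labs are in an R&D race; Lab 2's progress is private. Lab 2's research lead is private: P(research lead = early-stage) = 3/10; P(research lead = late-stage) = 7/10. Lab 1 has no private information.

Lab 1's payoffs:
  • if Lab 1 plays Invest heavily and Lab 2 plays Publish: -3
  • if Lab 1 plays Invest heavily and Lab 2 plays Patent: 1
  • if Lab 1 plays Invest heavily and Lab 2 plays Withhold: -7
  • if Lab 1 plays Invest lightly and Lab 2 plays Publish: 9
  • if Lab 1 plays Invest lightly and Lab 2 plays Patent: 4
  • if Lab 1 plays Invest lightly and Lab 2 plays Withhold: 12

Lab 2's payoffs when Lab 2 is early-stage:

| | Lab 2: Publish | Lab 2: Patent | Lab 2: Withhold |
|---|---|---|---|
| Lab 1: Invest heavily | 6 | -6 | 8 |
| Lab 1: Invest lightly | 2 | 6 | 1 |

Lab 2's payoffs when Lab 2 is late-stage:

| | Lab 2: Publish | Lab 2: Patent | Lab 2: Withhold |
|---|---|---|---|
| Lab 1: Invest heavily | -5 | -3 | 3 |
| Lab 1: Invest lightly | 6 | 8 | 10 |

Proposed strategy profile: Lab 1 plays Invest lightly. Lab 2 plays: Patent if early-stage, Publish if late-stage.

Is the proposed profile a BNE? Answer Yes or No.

No

Lab 1 plays Invest lightly: E[Invest lightly] = 3/10·(4) + 7/10·(9) = 15/2; E[Invest heavily] = -9/5. Best-responding. ✓
Lab 2 (research lead early-stage), facing Invest lightly: Publish gives 2, Patent gives 6, Withhold gives 1. Proposed Patent is best. ✓
Lab 2 (research lead late-stage), facing Invest lightly: Publish gives 6, Patent gives 8, Withhold gives 10. Proposed Publish is not best — profitable deviation exists. ✗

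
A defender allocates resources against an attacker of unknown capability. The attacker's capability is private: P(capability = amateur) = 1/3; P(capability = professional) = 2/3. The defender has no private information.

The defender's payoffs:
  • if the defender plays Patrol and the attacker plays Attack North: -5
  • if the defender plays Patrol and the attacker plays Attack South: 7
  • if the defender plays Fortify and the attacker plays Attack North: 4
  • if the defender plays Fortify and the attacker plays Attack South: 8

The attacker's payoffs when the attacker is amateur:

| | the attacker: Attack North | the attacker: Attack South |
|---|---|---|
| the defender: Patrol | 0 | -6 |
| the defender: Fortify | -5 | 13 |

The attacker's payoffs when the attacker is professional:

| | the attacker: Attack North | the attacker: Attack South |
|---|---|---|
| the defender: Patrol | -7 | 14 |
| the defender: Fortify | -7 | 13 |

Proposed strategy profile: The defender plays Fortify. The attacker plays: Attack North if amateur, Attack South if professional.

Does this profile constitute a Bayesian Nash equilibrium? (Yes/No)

The defender plays Fortify: E[Fortify] = 1/3·(4) + 2/3·(8) = 20/3; E[Patrol] = 3. Best-responding. ✓
The attacker (capability amateur), facing Fortify: Attack North gives -5, Attack South gives 13. Proposed Attack North is not best — profitable deviation exists. ✗
The attacker (capability professional), facing Fortify: Attack North gives -7, Attack South gives 13. Proposed Attack South is best. ✓

No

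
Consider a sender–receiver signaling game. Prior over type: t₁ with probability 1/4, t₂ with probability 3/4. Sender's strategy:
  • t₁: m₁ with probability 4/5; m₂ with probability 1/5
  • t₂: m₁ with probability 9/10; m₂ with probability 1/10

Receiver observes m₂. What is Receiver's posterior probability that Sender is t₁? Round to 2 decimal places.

0.40

P(m₂) = (1/4)·(1/5) + (3/4)·(1/10) = 1/8
P(t₁ | m₂) = ((1/4)·(1/5)) / (1/8) = (1/20) / (1/8) = 2/5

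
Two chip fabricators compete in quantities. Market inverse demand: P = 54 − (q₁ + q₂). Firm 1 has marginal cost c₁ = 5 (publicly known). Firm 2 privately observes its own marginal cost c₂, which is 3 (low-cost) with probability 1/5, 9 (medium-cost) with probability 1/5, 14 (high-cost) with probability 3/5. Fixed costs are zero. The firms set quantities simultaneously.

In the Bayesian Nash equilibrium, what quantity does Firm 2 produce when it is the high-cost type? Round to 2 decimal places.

10.87

Type-c best response for Firm 2: q₂(c) = (54 − c)/2 − q₁/2.
Firm 1 maximizes expected profit; its first-order condition is 54 − 2q₁ − E[q₂] − 5 = 0.
Substituting E[q₂] and solving: E[c₂] = 10.8, so q₁ = (54 − 2·5 + 10.8)/3 = 18.2667.
q₂(high-cost) = (54 − 14 − 18.2667)/2 = 10.8667.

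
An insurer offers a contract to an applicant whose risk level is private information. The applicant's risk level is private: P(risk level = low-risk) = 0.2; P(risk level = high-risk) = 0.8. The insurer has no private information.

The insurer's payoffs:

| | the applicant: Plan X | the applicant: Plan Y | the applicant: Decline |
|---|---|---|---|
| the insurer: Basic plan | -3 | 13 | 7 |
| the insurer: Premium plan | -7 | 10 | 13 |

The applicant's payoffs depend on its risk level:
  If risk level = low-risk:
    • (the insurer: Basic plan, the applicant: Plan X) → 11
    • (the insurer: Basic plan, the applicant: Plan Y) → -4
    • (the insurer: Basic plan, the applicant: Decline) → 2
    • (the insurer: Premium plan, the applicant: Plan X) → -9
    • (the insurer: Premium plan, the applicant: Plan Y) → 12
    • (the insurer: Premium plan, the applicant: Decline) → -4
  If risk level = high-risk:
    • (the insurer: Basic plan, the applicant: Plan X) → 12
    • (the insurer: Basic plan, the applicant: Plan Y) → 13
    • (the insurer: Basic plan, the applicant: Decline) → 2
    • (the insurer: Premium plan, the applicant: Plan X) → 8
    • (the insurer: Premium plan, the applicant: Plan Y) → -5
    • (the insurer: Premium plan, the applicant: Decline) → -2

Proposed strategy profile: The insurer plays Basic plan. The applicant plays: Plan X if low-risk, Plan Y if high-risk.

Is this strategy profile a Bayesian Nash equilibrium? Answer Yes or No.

Yes

A profile is a BNE iff every type of every player is best-responding given beliefs about the other side.
The insurer plays Basic plan: E[Basic plan] = 0.2·(-3) + 0.8·(13) = 9.8; E[Premium plan] = 6.6. Best-responding. ✓
The applicant (risk level low-risk), facing Basic plan: Plan X gives 11, Plan Y gives -4, Decline gives 2. Proposed Plan X is best. ✓
The applicant (risk level high-risk), facing Basic plan: Plan X gives 12, Plan Y gives 13, Decline gives 2. Proposed Plan Y is best. ✓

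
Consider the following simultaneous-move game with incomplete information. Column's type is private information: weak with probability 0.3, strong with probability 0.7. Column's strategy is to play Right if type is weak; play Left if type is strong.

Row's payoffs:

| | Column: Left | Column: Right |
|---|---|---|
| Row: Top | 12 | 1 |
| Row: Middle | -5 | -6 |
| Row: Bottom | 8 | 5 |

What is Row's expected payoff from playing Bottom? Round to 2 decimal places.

7.10

Take the expectation over Column's type, weighting each type's action by its prior probability.
E[Bottom] = 0.3·5 + 0.7·8 = 1.5 + 5.6 = 7.1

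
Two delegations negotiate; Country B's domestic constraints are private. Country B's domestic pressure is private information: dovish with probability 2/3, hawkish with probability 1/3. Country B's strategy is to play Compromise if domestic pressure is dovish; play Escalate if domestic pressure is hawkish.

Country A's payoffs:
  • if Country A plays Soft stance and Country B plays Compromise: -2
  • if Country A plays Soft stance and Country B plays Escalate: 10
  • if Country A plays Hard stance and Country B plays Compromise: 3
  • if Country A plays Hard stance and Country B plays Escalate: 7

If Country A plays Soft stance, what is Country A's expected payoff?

E[Soft stance] = 2/3·(-2) + 1/3·10 = (-4/3) + 10/3 = 2

2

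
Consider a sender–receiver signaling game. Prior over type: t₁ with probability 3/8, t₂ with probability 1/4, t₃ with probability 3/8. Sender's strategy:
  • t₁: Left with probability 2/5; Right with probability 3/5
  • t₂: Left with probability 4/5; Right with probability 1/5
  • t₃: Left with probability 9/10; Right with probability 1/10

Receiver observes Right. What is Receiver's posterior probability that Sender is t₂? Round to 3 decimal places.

0.160

Apply Bayes' rule using the sender's strategy as the likelihood.
P(Right) = (3/8)·(3/5) + (1/4)·(1/5) + (3/8)·(1/10) = 5/16
P(t₂ | Right) = ((1/4)·(1/5)) / (5/16) = (1/20) / (5/16) = 4/25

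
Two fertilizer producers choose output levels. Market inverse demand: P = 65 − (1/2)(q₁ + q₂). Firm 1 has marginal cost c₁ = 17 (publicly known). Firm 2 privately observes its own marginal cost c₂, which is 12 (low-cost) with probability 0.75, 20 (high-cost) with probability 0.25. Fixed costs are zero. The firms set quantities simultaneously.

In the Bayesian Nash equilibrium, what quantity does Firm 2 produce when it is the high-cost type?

Firm 2 with cost c maximizes (65 − (1/2)(q₁+q₂) − c)·q₂, giving q₂(c) = (65 − c − (1/2)q₁).
E[c₂] = 0.75·12 + 0.25·20 = 14
Firm 1's FOC against E[q₂] yields q₁ = (65 − 2·17 + E[c₂])/(3/2) = (65 − 34 + 14)/(3/2) = 30.
q₂(high-cost) = (65 − 20 − (1/2)·30) = 30.

30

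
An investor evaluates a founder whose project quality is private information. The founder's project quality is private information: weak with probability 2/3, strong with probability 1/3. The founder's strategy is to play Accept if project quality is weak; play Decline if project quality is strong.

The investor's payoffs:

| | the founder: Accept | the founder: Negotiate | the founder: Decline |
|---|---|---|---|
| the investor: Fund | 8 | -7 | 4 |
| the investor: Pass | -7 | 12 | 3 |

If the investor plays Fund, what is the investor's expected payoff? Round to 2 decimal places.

6.67

E[Fund] = 2/3·8 + 1/3·4 = 16/3 + 4/3 = 20/3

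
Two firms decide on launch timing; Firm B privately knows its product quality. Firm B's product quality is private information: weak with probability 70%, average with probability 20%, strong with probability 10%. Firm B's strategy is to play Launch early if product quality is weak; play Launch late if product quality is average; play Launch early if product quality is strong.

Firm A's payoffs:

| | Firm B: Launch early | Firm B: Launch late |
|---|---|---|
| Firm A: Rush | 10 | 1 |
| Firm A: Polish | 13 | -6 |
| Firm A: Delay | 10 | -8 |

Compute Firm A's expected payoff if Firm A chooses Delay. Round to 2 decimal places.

E[Delay] = 0.7·10 + 0.2·(-8) + 0.1·10 = 7 + (-1.6) + 1 = 6.4

6.40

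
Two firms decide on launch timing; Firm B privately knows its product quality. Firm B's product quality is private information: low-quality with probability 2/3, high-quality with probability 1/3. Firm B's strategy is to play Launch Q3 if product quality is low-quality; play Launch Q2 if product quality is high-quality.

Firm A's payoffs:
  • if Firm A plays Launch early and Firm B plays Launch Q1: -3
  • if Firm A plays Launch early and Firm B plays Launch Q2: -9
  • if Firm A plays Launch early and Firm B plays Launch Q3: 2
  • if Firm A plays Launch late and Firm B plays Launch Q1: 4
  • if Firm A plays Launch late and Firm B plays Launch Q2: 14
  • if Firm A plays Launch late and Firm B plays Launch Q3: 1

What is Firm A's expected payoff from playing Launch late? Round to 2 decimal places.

Take the expectation over Firm B's product quality, weighting each type's action by its prior probability.
E[Launch late] = 2/3·1 + 1/3·14 = 2/3 + 14/3 = 16/3

5.33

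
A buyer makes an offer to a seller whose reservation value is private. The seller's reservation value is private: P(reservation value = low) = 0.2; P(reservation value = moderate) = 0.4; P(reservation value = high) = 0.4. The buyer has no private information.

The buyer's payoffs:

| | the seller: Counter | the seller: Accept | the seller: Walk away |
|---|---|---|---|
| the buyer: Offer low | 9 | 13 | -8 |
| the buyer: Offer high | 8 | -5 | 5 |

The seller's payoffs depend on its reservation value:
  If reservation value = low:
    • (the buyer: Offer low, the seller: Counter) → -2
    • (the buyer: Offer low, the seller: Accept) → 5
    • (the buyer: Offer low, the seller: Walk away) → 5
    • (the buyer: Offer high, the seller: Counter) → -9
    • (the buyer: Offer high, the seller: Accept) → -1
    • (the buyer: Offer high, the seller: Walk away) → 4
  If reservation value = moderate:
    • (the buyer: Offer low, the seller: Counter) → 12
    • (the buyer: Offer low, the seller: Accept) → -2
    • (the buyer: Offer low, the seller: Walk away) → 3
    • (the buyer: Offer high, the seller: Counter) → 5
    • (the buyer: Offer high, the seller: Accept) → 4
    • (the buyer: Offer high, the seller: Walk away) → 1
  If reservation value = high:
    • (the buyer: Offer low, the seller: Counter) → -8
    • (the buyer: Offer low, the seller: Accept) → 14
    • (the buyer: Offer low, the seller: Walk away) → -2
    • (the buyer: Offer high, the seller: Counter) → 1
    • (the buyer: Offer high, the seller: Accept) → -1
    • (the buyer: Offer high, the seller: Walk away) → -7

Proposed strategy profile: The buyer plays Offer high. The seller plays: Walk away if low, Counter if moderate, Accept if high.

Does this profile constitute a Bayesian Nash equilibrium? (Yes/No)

No

A profile is a BNE iff every type of every player is best-responding given beliefs about the other side.
The buyer plays Offer high: E[Offer high] = 0.2·(5) + 0.4·(8) + 0.4·(-5) = 2.2; E[Offer low] = 7.2. Not best-responding. ✗
The seller (reservation value low), facing Offer high: Counter gives -9, Accept gives -1, Walk away gives 4. Proposed Walk away is best. ✓
The seller (reservation value moderate), facing Offer high: Counter gives 5, Accept gives 4, Walk away gives 1. Proposed Counter is best. ✓
The seller (reservation value high), facing Offer high: Counter gives 1, Accept gives -1, Walk away gives -7. Proposed Accept is not best — profitable deviation exists. ✗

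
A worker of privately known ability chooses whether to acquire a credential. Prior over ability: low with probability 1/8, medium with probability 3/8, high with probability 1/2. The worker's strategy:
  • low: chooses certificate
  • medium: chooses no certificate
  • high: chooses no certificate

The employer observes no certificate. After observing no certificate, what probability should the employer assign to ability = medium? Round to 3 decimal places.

P(no certificate) = (1/8)·0 + (3/8)·1 + (1/2)·1 = 7/8
P(medium | no certificate) = ((3/8)·1) / (7/8) = (3/8) / (7/8) = 3/7

0.429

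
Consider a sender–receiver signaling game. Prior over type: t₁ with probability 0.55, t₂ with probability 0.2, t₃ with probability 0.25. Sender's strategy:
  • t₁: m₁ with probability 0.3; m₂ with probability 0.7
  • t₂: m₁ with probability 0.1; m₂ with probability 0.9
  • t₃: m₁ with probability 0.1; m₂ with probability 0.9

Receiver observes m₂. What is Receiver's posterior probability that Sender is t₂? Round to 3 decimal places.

0.228

P(m₂) = 0.55·0.7 + 0.2·0.9 + 0.25·0.9 = 0.79
P(t₂ | m₂) = (0.2·0.9) / 0.79 = 0.18 / 0.79 = 0.227848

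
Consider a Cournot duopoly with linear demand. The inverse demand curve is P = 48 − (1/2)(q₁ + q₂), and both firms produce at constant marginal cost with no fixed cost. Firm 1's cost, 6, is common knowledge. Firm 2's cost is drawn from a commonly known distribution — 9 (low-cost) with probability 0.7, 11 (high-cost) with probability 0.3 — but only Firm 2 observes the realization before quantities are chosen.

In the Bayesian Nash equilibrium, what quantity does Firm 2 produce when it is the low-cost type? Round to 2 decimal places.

23.80

Type-c best response for Firm 2: q₂(c) = (48 − c) − q₁/2.
Firm 1 maximizes expected profit; its first-order condition is 48 − q₁ − (1/2)E[q₂] − 6 = 0.
Substituting E[q₂] and solving: E[c₂] = 9.6, so q₁ = (48 − 2·6 + 9.6)/(3/2) = 30.4.
q₂(low-cost) = (48 − 9 − (1/2)·30.4) = 23.8.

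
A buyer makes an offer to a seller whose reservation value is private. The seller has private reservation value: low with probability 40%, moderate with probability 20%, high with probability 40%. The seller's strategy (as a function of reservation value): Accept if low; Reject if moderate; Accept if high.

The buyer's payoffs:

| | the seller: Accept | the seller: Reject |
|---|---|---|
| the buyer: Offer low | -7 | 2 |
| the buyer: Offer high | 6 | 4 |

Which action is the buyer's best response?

Compute the buyer's expected payoff for each action, taking the expectation over the seller's type.
E[Offer low] = 0.4·(-7) + 0.2·(2) + 0.4·(-7) = -5.2
E[Offer high] = 0.4·(6) + 0.2·(4) + 0.4·(6) = 5.6
Best response: Offer high (5.6 is the largest).

Offer high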